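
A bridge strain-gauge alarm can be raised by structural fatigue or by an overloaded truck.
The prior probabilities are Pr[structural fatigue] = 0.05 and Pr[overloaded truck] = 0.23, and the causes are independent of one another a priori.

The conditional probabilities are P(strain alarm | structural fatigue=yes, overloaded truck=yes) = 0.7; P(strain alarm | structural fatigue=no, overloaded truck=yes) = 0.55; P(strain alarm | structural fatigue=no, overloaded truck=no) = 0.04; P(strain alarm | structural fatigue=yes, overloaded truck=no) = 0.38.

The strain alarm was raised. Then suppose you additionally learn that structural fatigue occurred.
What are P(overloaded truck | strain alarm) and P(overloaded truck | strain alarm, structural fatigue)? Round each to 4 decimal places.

P(strain alarm) = 0.04×0.95×0.77 + 0.55×0.95×0.23 + 0.38×0.05×0.77 + 0.7×0.05×0.23 = 0.029260 + 0.120175 + 0.014630 + 0.008050 = 0.172115
The overloaded truck-present share is 0.120175 + 0.008050 = 0.128225.
Hence the posterior is 0.128225/0.172115 ≈ 0.7450.

With the extra evidence:
Weight on overloaded truck=true, given the evidence: 0.7·0.23 = 0.161000
The normalizing constant is 0.38·0.77 + 0.7·0.23 = 0.453600
Posterior = 0.161000 / 0.453600 ≈ 0.3549
This is intercausal reasoning (explaining away): once structural fatigue accounts for the strain alarm, overloaded truck becomes less likely.

P(overloaded truck | strain alarm) ≈ 0.7450; P(overloaded truck | strain alarm, structural fatigue) ≈ 0.3549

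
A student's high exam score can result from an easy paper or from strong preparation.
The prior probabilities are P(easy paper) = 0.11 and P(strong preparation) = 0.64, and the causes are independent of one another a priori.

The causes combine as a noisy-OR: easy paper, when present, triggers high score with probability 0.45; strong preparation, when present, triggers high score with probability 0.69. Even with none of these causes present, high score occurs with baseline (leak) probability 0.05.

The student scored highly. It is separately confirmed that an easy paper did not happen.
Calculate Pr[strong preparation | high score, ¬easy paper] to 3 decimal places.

Pr[strong preparation | high score, ¬easy paper] ≈ 0.962

Under noisy-OR, P(high score | causes) = 1 − (1−0.05)·∏(1−qᵢ) over the active causes.
By total probability over both values of strong preparation:
  P(high score | ¬easy paper) = 0.05·0.36 + 0.7055·0.64
        = 0.018000 + 0.451520 = 0.469520
Keeping only the strong preparation-present terms gives 0.451520, so
  P(strong preparation | high score, ¬easy paper) = 0.451520 / 0.469520 ≈ 0.962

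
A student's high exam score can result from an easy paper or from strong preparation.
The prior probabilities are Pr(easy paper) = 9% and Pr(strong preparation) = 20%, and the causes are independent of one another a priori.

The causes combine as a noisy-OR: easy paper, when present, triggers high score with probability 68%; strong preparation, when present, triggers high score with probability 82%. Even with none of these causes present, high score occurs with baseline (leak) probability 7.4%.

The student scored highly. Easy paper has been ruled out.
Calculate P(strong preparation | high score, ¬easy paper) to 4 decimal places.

Under noisy-OR, P(high score | causes) = 1 − (1−0.074)·∏(1−qᵢ) over the active causes.
For the numerator, keep only strong preparation=true terms: 0.83332*0.2 = 0.166664
Normalizer over all consistent configurations: 0.074*0.8 + 0.83332*0.2 = 0.225864
Posterior = 0.166664 / 0.225864 ≈ 0.7379

P(strong preparation | high score, ¬easy paper) ≈ 0.7379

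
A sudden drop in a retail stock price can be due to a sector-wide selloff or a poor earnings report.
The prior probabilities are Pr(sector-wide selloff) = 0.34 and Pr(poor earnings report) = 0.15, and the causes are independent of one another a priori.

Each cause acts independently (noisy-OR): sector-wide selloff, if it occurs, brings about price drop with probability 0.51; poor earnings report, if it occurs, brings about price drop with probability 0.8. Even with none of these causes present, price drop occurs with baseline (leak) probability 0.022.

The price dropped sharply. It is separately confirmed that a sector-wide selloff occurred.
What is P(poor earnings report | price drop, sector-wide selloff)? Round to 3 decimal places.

Under noisy-OR, P(price drop | causes) = 1 − (1−0.022)·∏(1−qᵢ) over the active causes.
Numerator (weight on configurations with poor earnings report): 0.904156·0.15 = 0.135623
The normalizing constant is 0.52078·0.85 + 0.904156·0.15 = 0.578286
P(poor earnings report | price drop, sector-wide selloff) = 0.135623/0.578286 ≈ 0.235

P(poor earnings report | price drop, sector-wide selloff) ≈ 0.235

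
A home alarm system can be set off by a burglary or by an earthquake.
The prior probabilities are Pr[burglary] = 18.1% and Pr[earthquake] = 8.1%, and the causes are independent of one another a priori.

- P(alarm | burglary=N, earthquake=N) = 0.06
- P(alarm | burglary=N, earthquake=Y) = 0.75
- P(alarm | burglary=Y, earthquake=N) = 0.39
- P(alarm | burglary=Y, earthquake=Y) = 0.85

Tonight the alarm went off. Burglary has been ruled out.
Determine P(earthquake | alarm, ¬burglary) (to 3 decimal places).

P(earthquake | alarm, ¬burglary) ≈ 0.524

For the numerator, keep only earthquake=true terms: 0.75*0.081 = 0.060750
Denominator P(alarm | ¬burglary): 0.06*0.919 + 0.75*0.081 = 0.115890
Posterior = 0.060750 / 0.115890 ≈ 0.524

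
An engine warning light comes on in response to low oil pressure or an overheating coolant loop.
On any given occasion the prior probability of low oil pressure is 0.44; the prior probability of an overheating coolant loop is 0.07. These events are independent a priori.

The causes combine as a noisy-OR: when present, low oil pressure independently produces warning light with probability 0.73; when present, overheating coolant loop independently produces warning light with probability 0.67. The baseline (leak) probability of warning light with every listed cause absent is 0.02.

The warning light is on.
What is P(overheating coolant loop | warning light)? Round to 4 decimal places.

P(overheating coolant loop | warning light) ≈ 0.1493

Under noisy-OR, P(warning light | causes) = 1 − (1−0.02)·∏(1−qᵢ) over the active causes.
Numerator (weight on configurations with overheating coolant loop): 0.026523 + 0.028111 = 0.054634
Normalizer over all consistent configurations: 0.02*0.56*0.93 + 0.6766*0.56*0.07 + 0.7354*0.44*0.93 + 0.912682*0.44*0.07 = 0.365976
P(overheating coolant loop | warning light) = 0.054634/0.365976 ≈ 0.1493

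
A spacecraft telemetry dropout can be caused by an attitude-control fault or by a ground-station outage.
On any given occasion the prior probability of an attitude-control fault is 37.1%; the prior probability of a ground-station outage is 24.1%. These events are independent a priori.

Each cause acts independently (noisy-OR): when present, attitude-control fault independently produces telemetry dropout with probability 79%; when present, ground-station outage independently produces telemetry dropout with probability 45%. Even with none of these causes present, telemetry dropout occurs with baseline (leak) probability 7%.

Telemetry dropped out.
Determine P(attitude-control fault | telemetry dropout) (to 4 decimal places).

Under noisy-OR, P(telemetry dropout | causes) = 1 − (1−0.07)·∏(1−qᵢ) over the active causes.
P(telemetry dropout) = 0.07×0.629×0.759 + 0.4885×0.629×0.241 + 0.8047×0.371×0.759 + 0.892585×0.371×0.241 = 0.033419 + 0.074051 + 0.226595 + 0.079807 = 0.413872
Of this, 0.306402 comes from 0.226595 + 0.079807 (the attitude-control fault=true cases).
P(attitude-control fault | telemetry dropout) = 0.306402 / 0.413872 ≈ 0.7403

P(attitude-control fault | telemetry dropout) ≈ 0.7403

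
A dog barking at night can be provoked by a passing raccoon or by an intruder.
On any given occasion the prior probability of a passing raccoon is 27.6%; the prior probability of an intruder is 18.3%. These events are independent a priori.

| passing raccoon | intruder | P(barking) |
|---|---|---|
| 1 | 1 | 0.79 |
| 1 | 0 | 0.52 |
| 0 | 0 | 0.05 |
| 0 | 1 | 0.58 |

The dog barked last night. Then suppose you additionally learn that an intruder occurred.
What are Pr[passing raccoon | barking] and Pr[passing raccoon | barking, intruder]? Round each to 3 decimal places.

Weight on passing raccoon=true, given the evidence: 0.117256 + 0.039901 = 0.157157
Normalizer over all consistent configurations: 0.05·0.724·0.817 + 0.58·0.724·0.183 + 0.52·0.276·0.817 + 0.79·0.276·0.183 = 0.263577
P(passing raccoon | barking) = 0.157157/0.263577 ≈ 0.596

Now condition on the additional information:
P(barking | intruder) = 0.58×0.724 + 0.79×0.276 = 0.419920 + 0.218040 = 0.637960
Of this, 0.218040 comes from 0.79×0.276 (the passing raccoon=true cases).
P(passing raccoon | barking, intruder) = 0.218040 / 0.637960 ≈ 0.342

Pr[passing raccoon | barking] ≈ 0.596; Pr[passing raccoon | barking, intruder] ≈ 0.342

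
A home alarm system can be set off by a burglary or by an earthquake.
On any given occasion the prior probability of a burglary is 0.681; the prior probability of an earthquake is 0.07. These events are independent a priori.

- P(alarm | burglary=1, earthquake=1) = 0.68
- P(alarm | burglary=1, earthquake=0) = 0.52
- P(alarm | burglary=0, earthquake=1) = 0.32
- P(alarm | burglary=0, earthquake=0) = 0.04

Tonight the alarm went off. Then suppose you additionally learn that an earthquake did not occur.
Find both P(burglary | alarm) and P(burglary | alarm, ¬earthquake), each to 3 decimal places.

Weight on burglary=true, given the evidence: 0.329332 + 0.032416 = 0.361748
Denominator P(alarm): 0.04·0.319·0.93 + 0.32·0.319·0.07 + 0.52·0.681·0.93 + 0.68·0.681·0.07 = 0.380761
P(burglary | alarm) = 0.361748/0.380761 ≈ 0.950

Now condition on the additional information:
Weight on burglary=true, given the evidence: 0.52·0.681 = 0.354120
Normalizer over all consistent configurations: 0.04·0.319 + 0.52·0.681 = 0.366880
Posterior = 0.354120 / 0.366880 ≈ 0.965

P(burglary | alarm) ≈ 0.950; P(burglary | alarm, ¬earthquake) ≈ 0.965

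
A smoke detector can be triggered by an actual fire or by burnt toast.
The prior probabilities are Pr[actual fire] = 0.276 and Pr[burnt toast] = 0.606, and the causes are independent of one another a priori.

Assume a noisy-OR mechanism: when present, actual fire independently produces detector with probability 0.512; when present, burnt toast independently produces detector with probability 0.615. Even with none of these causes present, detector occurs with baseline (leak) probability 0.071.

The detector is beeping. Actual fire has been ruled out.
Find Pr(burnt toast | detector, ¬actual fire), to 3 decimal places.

Under noisy-OR, P(detector | causes) = 1 − (1−0.071)·∏(1−qᵢ) over the active causes.
Numerator (weight on configurations with burnt toast): 0.642335×0.606 = 0.389255
Normalizer over all consistent configurations: 0.071×0.394 + 0.642335×0.606 = 0.417229
P(burnt toast | detector, ¬actual fire) = 0.389255/0.417229 ≈ 0.933

Pr(burnt toast | detector, ¬actual fire) ≈ 0.933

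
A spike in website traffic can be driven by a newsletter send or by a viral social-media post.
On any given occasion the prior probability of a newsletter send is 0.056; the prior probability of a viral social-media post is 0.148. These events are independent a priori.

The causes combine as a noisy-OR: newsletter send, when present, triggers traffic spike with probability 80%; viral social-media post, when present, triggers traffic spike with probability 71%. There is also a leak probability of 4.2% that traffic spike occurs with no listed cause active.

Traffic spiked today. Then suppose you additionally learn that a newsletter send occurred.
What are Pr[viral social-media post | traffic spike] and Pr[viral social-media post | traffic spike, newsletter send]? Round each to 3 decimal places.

Under noisy-OR, P(traffic spike | causes) = 1 − (1−0.042)·∏(1−qᵢ) over the active causes.
Numerator (weight on configurations with viral social-media post): 0.100897 + 0.007827 = 0.108724
The normalizing constant is 0.042*0.944*0.852 + 0.72218*0.944*0.148 + 0.8084*0.056*0.852 + 0.944436*0.056*0.148 = 0.181074
P(viral social-media post | traffic spike) = 0.108724/0.181074 ≈ 0.600

Now condition on the additional information:
Weight on viral social-media post=true, given the evidence: 0.944436·0.148 = 0.139777
Denominator P(traffic spike | newsletter send): 0.8084·0.852 + 0.944436·0.148 = 0.828534
P(viral social-media post | traffic spike, newsletter send) = 0.139777/0.828534 ≈ 0.169

Pr[viral social-media post | traffic spike] ≈ 0.600; Pr[viral social-media post | traffic spike, newsletter send] ≈ 0.169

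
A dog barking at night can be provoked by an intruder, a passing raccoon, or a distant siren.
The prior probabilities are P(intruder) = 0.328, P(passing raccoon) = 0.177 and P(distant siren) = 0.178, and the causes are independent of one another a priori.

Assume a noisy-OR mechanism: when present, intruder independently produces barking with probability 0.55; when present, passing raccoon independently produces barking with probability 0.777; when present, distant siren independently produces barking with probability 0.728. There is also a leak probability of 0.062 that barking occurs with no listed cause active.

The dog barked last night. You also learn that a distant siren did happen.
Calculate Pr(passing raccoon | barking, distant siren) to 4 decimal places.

Pr(passing raccoon | barking, distant siren) ≈ 0.2059

Under noisy-OR, P(barking | causes) = 1 − (1−0.062)·∏(1−qᵢ) over the active causes.
Numerator (weight on configurations with passing raccoon): 0.112177 + 0.056570 = 0.168747
Normalizer over all consistent configurations: 0.744864×0.672×0.823 + 0.943105×0.672×0.177 + 0.885189×0.328×0.823 + 0.974397×0.328×0.177 = 0.819650
P(passing raccoon | barking, distant siren) = 0.168747/0.819650 ≈ 0.2059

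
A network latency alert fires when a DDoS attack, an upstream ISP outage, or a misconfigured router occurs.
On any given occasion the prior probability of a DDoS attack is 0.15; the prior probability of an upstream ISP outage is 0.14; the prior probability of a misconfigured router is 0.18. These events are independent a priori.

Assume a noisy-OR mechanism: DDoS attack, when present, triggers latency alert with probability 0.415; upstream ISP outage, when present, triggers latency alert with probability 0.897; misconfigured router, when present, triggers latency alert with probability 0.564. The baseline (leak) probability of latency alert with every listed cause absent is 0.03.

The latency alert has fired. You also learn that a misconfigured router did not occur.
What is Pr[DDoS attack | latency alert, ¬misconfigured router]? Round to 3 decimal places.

Under noisy-OR, P(latency alert | causes) = 1 − (1−0.03)·∏(1−qᵢ) over the active causes.
Sum P(latency alert|·) weighted by the priors over the 4 (DDoS attack, upstream ISP outage) configurations:
  P(latency alert | ¬misconfigured router) = 0.03×0.85×0.86 + 0.90009×0.85×0.14 + 0.43255×0.15×0.86 + 0.941553×0.15×0.14
        = 0.021930 + 0.107111 + 0.055799 + 0.019773 = 0.204613
Configurations with DDoS attack contribute 0.075572, so
  P(DDoS attack | latency alert, ¬misconfigured router) = 0.075572 / 0.204613 ≈ 0.369

Pr[DDoS attack | latency alert, ¬misconfigured router] ≈ 0.369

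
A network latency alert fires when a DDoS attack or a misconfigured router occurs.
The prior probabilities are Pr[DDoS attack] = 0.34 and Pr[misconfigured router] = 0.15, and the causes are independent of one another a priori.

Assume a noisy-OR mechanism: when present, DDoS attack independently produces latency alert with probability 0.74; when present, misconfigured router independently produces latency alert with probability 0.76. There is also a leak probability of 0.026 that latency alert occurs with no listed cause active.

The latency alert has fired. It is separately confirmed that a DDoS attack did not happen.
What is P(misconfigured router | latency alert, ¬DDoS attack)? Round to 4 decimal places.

P(misconfigured router | latency alert, ¬DDoS attack) ≈ 0.8387

Under noisy-OR, P(latency alert | causes) = 1 − (1−0.026)·∏(1−qᵢ) over the active causes.
P(latency alert | ¬DDoS attack) = 0.026×0.85 + 0.76624×0.15 = 0.022100 + 0.114936 = 0.137036
The misconfigured router-present share is 0.76624×0.15 = 0.114936.
Hence the posterior is 0.114936/0.137036 ≈ 0.8387.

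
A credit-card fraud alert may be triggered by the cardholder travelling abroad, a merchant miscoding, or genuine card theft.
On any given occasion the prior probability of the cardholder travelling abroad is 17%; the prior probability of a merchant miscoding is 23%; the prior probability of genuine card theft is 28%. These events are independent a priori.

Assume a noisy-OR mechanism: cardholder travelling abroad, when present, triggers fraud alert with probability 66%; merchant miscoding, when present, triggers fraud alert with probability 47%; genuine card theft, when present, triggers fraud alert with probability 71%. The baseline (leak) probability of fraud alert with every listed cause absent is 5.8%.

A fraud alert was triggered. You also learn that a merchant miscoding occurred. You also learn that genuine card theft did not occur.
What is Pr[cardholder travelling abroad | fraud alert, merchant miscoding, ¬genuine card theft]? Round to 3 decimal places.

Under noisy-OR, P(fraud alert | causes) = 1 − (1−0.058)·∏(1−qᵢ) over the active causes.
For the numerator, keep only cardholder travelling abroad=true terms: 0.830252·0.17 = 0.141143
Denominator P(fraud alert | merchant miscoding, ¬genuine card theft): 0.50074·0.83 + 0.830252·0.17 = 0.556757
P(cardholder travelling abroad | fraud alert, merchant miscoding, ¬genuine card theft) = 0.141143/0.556757 ≈ 0.254

Pr[cardholder travelling abroad | fraud alert, merchant miscoding, ¬genuine card theft] ≈ 0.254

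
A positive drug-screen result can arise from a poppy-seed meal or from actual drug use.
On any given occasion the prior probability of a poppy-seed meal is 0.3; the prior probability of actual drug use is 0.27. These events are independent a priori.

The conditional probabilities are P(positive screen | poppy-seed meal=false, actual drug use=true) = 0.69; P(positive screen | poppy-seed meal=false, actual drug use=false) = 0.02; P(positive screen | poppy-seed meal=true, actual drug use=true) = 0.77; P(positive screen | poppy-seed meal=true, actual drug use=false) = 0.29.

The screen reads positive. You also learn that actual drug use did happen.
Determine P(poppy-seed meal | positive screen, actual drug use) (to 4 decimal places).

P(positive screen | actual drug use) = 0.69·0.7 + 0.77·0.3 = 0.483000 + 0.231000 = 0.714000
Restricting to configurations with poppy-seed meal present: 0.77·0.3 = 0.231000.
Hence the posterior is 0.231000/0.714000 ≈ 0.3235.

P(poppy-seed meal | positive screen, actual drug use) ≈ 0.3235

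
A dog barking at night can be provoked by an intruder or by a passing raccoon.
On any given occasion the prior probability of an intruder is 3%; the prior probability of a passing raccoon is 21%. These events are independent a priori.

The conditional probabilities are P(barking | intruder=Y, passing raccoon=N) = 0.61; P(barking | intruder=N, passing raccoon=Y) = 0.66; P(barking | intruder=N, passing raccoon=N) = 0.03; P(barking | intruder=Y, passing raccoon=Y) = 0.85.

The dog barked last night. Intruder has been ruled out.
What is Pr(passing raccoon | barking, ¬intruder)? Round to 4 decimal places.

Pr(passing raccoon | barking, ¬intruder) ≈ 0.8540

Enumerate both values of passing raccoon and weight by the priors:
  P(barking | ¬intruder) = 0.03×0.79 + 0.66×0.21
        = 0.023700 + 0.138600 = 0.162300
Keeping only the passing raccoon-present terms gives 0.138600, so
  P(passing raccoon | barking, ¬intruder) = 0.138600 / 0.162300 ≈ 0.8540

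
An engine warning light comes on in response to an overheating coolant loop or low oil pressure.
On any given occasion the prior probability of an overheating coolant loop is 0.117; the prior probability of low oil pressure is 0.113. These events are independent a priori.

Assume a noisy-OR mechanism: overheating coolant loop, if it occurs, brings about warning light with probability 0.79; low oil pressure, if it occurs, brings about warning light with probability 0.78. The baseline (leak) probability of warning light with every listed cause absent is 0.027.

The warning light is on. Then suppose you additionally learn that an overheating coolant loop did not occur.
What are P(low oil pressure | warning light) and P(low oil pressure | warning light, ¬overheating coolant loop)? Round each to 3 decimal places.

Under noisy-OR, P(warning light | causes) = 1 − (1−0.027)·∏(1−qᵢ) over the active causes.
Sum P(warning light|·) weighted by the priors over the 4 (overheating coolant loop, low oil pressure) configurations:
  P(warning light) = 0.027×0.883×0.887 + 0.78594×0.883×0.113 + 0.79567×0.117×0.887 + 0.955047×0.117×0.113
        = 0.021147 + 0.078420 + 0.082574 + 0.012627 = 0.194768
Keeping only the low oil pressure-present terms gives 0.091047, so
  P(low oil pressure | warning light) = 0.091047 / 0.194768 ≈ 0.467

Now also conditioning on overheating coolant loop≠true:
P(warning light | ¬overheating coolant loop) = 0.027·0.887 + 0.78594·0.113 = 0.023949 + 0.088811 = 0.112760
Restricting to configurations with low oil pressure present: 0.78594·0.113 = 0.088811.
P(low oil pressure | warning light, ¬overheating coolant loop) = 0.088811 / 0.112760 ≈ 0.788

P(low oil pressure | warning light) ≈ 0.467; P(low oil pressure | warning light, ¬overheating coolant loop) ≈ 0.788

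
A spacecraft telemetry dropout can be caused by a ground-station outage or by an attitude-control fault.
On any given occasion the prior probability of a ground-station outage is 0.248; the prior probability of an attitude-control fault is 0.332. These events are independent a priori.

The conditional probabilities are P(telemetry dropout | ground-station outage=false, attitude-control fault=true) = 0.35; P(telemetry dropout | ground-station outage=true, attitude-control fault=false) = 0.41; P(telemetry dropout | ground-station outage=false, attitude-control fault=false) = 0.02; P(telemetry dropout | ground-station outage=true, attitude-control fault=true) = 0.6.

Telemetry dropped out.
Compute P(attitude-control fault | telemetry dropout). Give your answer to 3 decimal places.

P(attitude-control fault | telemetry dropout) ≈ 0.637

Sum P(telemetry dropout|·) weighted by the priors over the 4 (ground-station outage, attitude-control fault) configurations:
  P(telemetry dropout) = 0.02*0.752*0.668 + 0.35*0.752*0.332 + 0.41*0.248*0.668 + 0.6*0.248*0.332
        = 0.010047 + 0.087382 + 0.067922 + 0.049402 = 0.214753
Keeping only the attitude-control fault-present terms gives 0.136784, so
  P(attitude-control fault | telemetry dropout) = 0.136784 / 0.214753 ≈ 0.637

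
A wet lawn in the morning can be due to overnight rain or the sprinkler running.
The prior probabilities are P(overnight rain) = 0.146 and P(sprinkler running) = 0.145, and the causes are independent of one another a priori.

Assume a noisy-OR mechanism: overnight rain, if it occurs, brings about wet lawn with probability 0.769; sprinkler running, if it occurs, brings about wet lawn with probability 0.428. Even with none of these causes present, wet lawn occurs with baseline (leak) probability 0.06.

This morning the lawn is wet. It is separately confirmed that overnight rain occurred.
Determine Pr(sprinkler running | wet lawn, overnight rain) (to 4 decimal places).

Under noisy-OR, P(wet lawn | causes) = 1 − (1−0.06)·∏(1−qᵢ) over the active causes.
P(wet lawn | overnight rain) = 0.78286*0.855 + 0.875796*0.145 = 0.669345 + 0.126990 = 0.796335
Restricting to configurations with sprinkler running present: 0.875796*0.145 = 0.126990.
So P(sprinkler running | wet lawn, overnight rain) = 0.126990/0.796335 ≈ 0.1595.

Pr(sprinkler running | wet lawn, overnight rain) ≈ 0.1595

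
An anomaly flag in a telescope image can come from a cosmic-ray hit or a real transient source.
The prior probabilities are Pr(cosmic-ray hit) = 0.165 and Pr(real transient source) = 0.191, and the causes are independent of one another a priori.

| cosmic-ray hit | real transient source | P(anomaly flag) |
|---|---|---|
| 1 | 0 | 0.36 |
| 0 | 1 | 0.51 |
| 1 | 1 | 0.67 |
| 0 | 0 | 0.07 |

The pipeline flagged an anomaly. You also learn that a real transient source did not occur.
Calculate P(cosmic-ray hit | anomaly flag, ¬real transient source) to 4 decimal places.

Enumerate both values of cosmic-ray hit and weight by the priors:
  P(anomaly flag | ¬real transient source) = 0.07×0.835 + 0.36×0.165
        = 0.058450 + 0.059400 = 0.117850
The terms with cosmic-ray hit present sum to 0.059400, so
  P(cosmic-ray hit | anomaly flag, ¬real transient source) = 0.059400 / 0.117850 ≈ 0.5040

P(cosmic-ray hit | anomaly flag, ¬real transient source) ≈ 0.5040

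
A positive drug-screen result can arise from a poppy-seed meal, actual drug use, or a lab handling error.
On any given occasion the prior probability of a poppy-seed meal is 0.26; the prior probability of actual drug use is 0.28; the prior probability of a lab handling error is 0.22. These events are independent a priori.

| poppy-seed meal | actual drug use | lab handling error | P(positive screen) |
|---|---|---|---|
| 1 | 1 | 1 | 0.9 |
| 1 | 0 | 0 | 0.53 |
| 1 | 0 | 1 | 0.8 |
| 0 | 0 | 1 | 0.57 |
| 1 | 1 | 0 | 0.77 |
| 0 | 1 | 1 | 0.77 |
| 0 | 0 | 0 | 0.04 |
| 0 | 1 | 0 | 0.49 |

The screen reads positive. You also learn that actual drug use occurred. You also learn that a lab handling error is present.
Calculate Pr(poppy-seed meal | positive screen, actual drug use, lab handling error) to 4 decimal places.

Pr(poppy-seed meal | positive screen, actual drug use, lab handling error) ≈ 0.2911

Sum P(positive screen|·) weighted by the priors over both values of poppy-seed meal:
  P(positive screen | actual drug use, lab handling error) = 0.77×0.74 + 0.9×0.26
        = 0.569800 + 0.234000 = 0.803800
Configurations with poppy-seed meal contribute 0.234000, so
  P(poppy-seed meal | positive screen, actual drug use, lab handling error) = 0.234000 / 0.803800 ≈ 0.2911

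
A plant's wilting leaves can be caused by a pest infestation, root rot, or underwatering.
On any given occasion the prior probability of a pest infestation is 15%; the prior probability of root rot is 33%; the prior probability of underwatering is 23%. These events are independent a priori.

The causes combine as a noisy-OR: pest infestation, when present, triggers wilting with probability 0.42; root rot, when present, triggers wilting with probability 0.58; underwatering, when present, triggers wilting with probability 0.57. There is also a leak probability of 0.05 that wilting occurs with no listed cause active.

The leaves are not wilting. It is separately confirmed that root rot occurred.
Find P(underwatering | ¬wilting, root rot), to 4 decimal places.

Under noisy-OR, P(wilting | causes) = 1 − (1−0.05)·∏(1−qᵢ) over the active causes.
For the numerator, keep only underwatering=true terms: 0.033542 + 0.003433 = 0.036975
The normalizing constant is 0.399·0.85·0.77 + 0.17157·0.85·0.23 + 0.23142·0.15·0.77 + 0.099511·0.15·0.23 = 0.324850
P(underwatering | ¬wilting, root rot) = 0.036975/0.324850 ≈ 0.1138

P(underwatering | ¬wilting, root rot) ≈ 0.1138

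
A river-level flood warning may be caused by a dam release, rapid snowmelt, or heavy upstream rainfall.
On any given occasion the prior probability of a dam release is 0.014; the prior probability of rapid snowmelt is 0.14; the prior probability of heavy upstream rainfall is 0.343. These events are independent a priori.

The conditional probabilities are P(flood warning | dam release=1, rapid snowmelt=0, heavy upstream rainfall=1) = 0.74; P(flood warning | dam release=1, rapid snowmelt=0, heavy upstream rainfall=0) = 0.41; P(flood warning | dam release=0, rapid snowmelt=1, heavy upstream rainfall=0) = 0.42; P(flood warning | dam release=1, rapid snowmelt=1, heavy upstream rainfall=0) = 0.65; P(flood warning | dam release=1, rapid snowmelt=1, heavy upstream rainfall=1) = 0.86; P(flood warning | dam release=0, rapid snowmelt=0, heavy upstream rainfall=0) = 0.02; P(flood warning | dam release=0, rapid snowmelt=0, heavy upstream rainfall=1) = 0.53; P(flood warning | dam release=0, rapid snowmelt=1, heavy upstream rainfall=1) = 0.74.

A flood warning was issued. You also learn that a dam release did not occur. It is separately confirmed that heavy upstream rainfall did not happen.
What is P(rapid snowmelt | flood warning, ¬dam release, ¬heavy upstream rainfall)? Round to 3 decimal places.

Numerator (weight on configurations with rapid snowmelt): 0.42·0.14 = 0.058800
Denominator P(flood warning | ¬dam release, ¬heavy upstream rainfall): 0.02·0.86 + 0.42·0.14 = 0.076000
P(rapid snowmelt | flood warning, ¬dam release, ¬heavy upstream rainfall) = 0.058800/0.076000 ≈ 0.774

P(rapid snowmelt | flood warning, ¬dam release, ¬heavy upstream rainfall) ≈ 0.774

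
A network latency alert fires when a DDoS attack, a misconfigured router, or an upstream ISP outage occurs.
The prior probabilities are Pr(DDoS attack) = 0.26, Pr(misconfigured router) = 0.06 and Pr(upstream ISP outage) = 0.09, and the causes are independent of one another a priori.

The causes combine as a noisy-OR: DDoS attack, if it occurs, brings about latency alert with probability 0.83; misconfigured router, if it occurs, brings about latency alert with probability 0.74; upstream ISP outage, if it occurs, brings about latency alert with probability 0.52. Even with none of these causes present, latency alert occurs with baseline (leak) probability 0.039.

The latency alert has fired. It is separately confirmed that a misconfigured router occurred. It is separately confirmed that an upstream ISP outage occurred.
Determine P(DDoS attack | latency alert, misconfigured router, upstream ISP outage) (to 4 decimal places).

P(DDoS attack | latency alert, misconfigured router, upstream ISP outage) ≈ 0.2811

Under noisy-OR, P(latency alert | causes) = 1 − (1−0.039)·∏(1−qᵢ) over the active causes.
P(latency alert | misconfigured router, upstream ISP outage) = 0.880067*0.74 + 0.979611*0.26 = 0.651250 + 0.254699 = 0.905949
The DDoS attack-present share is 0.979611*0.26 = 0.254699.
So P(DDoS attack | latency alert, misconfigured router, upstream ISP outage) = 0.254699/0.905949 ≈ 0.2811.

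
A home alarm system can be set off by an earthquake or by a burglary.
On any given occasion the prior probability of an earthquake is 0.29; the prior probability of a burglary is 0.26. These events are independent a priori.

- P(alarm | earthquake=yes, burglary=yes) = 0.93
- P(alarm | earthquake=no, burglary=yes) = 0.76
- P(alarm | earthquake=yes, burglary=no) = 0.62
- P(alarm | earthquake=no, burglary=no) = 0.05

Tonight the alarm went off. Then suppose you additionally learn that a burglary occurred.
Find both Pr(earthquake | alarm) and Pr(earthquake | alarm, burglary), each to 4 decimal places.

For the numerator, keep only earthquake=true terms: 0.133052 + 0.070122 = 0.203174
Normalizer over all consistent configurations: 0.05·0.71·0.74 + 0.76·0.71·0.26 + 0.62·0.29·0.74 + 0.93·0.29·0.26 = 0.369740
P(earthquake | alarm) = 0.203174/0.369740 ≈ 0.5495

Now also conditioning on burglary=true:
Numerator (weight on configurations with earthquake): 0.93*0.29 = 0.269700
Denominator P(alarm | burglary): 0.76*0.71 + 0.93*0.29 = 0.809300
P(earthquake | alarm, burglary) = 0.269700/0.809300 ≈ 0.3333

Pr(earthquake | alarm) ≈ 0.5495; Pr(earthquake | alarm, burglary) ≈ 0.3333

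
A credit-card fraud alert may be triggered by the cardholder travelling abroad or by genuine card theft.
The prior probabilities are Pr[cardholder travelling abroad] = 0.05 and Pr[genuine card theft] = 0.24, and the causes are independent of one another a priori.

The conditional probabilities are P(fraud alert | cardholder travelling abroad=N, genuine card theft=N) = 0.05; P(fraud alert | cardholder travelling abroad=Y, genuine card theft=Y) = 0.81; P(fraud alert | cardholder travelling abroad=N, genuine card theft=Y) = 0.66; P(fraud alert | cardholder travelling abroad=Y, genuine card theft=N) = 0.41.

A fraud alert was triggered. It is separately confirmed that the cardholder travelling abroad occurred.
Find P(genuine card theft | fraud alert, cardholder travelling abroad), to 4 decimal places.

Enumerate both values of genuine card theft and weight by the priors:
  P(fraud alert | cardholder travelling abroad) = 0.41*0.76 + 0.81*0.24
        = 0.311600 + 0.194400 = 0.506000
The terms with genuine card theft present sum to 0.194400, so
  P(genuine card theft | fraud alert, cardholder travelling abroad) = 0.194400 / 0.506000 ≈ 0.3842

P(genuine card theft | fraud alert, cardholder travelling abroad) ≈ 0.3842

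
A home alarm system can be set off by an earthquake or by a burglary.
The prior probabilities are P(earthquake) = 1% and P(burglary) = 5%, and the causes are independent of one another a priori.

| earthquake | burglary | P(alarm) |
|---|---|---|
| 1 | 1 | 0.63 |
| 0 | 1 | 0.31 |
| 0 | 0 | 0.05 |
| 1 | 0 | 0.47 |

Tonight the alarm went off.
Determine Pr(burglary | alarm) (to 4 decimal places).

Pr(burglary | alarm) ≈ 0.2332

P(alarm) = 0.05*0.99*0.95 + 0.31*0.99*0.05 + 0.47*0.01*0.95 + 0.63*0.01*0.05 = 0.047025 + 0.015345 + 0.004465 + 0.000315 = 0.067150
Restricting to configurations with burglary present: 0.015345 + 0.000315 = 0.015660.
P(burglary | alarm) = 0.015660 / 0.067150 ≈ 0.2332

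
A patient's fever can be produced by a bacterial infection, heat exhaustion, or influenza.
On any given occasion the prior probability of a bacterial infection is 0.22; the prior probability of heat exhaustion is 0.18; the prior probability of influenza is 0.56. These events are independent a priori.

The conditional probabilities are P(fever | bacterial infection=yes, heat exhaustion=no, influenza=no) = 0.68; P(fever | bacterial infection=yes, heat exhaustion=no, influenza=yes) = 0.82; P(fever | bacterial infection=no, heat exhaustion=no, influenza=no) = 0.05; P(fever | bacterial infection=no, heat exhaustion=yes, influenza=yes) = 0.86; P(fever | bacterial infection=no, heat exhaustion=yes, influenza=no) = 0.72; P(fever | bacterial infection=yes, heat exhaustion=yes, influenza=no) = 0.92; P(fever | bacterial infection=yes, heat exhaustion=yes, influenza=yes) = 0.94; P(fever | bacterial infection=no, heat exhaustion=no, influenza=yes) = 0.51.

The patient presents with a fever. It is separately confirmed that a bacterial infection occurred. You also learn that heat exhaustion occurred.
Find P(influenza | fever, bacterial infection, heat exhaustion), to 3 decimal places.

P(influenza | fever, bacterial infection, heat exhaustion) ≈ 0.565

Sum P(fever|·) weighted by the priors over both values of influenza:
  P(fever | bacterial infection, heat exhaustion) = 0.92·0.44 + 0.94·0.56
        = 0.404800 + 0.526400 = 0.931200
Keeping only the influenza-present terms gives 0.526400, so
  P(influenza | fever, bacterial infection, heat exhaustion) = 0.526400 / 0.931200 ≈ 0.565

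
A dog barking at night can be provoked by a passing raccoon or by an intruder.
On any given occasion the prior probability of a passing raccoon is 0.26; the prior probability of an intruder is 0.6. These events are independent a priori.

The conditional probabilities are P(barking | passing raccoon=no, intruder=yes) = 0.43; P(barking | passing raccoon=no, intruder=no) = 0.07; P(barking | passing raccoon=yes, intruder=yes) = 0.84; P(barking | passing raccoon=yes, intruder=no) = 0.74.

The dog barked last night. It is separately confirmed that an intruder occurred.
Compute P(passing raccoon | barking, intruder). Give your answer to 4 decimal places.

Sum P(barking|·) weighted by the priors over both values of passing raccoon:
  P(barking | intruder) = 0.43*0.74 + 0.84*0.26
        = 0.318200 + 0.218400 = 0.536600
Keeping only the passing raccoon-present terms gives 0.218400, so
  P(passing raccoon | barking, intruder) = 0.218400 / 0.536600 ≈ 0.4070

P(passing raccoon | barking, intruder) ≈ 0.4070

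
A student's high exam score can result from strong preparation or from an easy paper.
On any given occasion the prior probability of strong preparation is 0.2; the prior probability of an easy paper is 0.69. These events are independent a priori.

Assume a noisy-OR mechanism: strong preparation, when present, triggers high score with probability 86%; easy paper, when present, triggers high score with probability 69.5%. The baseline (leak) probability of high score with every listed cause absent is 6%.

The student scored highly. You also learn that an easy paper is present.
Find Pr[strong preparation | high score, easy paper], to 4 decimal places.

Pr[strong preparation | high score, easy paper] ≈ 0.2517

Under noisy-OR, P(high score | causes) = 1 − (1−0.06)·∏(1−qᵢ) over the active causes.
Enumerate both values of strong preparation and weight by the priors:
  P(high score | easy paper) = 0.7133×0.8 + 0.959862×0.2
        = 0.570640 + 0.191972 = 0.762612
Configurations with strong preparation contribute 0.191972, so
  P(strong preparation | high score, easy paper) = 0.191972 / 0.762612 ≈ 0.2517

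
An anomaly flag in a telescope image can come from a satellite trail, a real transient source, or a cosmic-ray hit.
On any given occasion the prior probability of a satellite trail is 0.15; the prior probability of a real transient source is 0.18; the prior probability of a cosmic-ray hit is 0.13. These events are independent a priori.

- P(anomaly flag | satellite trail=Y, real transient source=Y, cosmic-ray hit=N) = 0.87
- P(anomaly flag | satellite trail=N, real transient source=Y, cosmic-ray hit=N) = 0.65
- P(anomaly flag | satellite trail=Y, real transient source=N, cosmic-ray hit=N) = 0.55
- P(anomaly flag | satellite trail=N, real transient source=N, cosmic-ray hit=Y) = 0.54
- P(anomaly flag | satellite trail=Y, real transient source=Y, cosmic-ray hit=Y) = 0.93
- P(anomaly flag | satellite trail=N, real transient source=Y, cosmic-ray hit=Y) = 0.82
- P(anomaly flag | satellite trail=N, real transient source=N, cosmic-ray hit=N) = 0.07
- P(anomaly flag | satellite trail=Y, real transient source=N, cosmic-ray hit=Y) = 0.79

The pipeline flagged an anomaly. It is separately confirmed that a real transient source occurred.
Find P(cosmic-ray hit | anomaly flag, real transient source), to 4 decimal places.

Weight on cosmic-ray hit=true, given the evidence: 0.090610 + 0.018135 = 0.108745
Normalizer over all consistent configurations: 0.65·0.85·0.87 + 0.82·0.85·0.13 + 0.87·0.15·0.87 + 0.93·0.15·0.13 = 0.702955
P(cosmic-ray hit | anomaly flag, real transient source) = 0.108745/0.702955 ≈ 0.1547

P(cosmic-ray hit | anomaly flag, real transient source) ≈ 0.1547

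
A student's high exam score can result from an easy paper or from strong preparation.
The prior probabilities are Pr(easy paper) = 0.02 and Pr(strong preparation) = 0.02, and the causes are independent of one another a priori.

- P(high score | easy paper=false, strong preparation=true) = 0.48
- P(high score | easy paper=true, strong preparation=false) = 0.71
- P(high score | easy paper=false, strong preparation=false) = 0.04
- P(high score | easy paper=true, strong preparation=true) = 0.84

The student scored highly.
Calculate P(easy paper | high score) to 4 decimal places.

P(easy paper | high score) ≈ 0.2296

Enumerate the 4 (easy paper, strong preparation) configurations and weight by the priors:
  P(high score) = 0.04·0.98·0.98 + 0.48·0.98·0.02 + 0.71·0.02·0.98 + 0.84·0.02·0.02
        = 0.038416 + 0.009408 + 0.013916 + 0.000336 = 0.062076
The terms with easy paper present sum to 0.014252, so
  P(easy paper | high score) = 0.014252 / 0.062076 ≈ 0.2296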